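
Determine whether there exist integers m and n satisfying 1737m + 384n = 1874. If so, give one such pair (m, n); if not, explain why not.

Any value of 1737m + 384n is a multiple of gcd(1737, 384) = 3.
But 1874 is not a multiple of 3 (it leaves remainder 2).
Therefore 1737m + 384n = 1874 has no solution in integers.

No, no such integers exist.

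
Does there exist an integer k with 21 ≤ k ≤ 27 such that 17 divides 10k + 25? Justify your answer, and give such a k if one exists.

k = 23

For k = 21, 22 the values 235, 245 are not multiples of 17. k = 23 works, since 10·23 + 25 = 255 = 15·17.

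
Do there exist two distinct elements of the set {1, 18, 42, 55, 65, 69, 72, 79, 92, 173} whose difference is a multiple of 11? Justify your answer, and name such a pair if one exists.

Reduce each element modulo 11: 1↦1, 18↦7, 42↦9, 55↦0, 65↦10, 69↦3, 72↦6, 79↦2, 92↦4, 173↦8.
These 10 residues are pairwise different, hence no difference of two elements is divisible by 11.

No, no such pair exists.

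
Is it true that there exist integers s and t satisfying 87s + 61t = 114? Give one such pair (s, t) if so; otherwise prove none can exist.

87 and 61 are coprime, so 87s + 61t ranges over all of ℤ.
Euclidean algorithm: 87 = 1·61 + 26, 61 = 2·26 + 9, 26 = 2·9 + 8, 9 = 1·8 + 1, 8 = 8·1 + 0.
Back-substituting, 1 = 9 − 1·8 = 9 − (26 − 2·9) = −26 + 3·9 = −26 + 3·(61 − 2·26) = 3·61 − 7·26 = 3·61 − 7·(87 − 1·61) = −7·87 + 10·61; that is, 87·(-7) + 61·10 = 1.
Times 114: 87·(-798) + 61·1140 = 114, so (-798, 1140) solves it.
Adding 14·61 to s and subtracting 14·87 from t gives the tidier solution (56, -78).
Check: 87·56 + 61·(-78) = 4872 − 4758 = 114. ✓

s = 56, t = -78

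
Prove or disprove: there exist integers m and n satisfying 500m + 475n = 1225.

m = 11, n = -9

Since gcd(500, 475) = 25 and 1225 = 25·49, Bézout's identity guarantees a solution.
Dividing through by 25 reduces the equation to 20m + 19n = 49.
Run the Euclidean algorithm on 20 and 19: 20 = 1·19 + 1, 19 = 19·1 + 0.
Working back up the chain: 1 = 20 − 1·19. So 20·1 + 19·(-1) = 1.
Scaling by 49 gives the particular solution (m, n) = (49, -49).
Subtracting 2·19 from m and adding 2·20 to n gives the tidier solution (11, -9).
Indeed 500·11 + 475·(-9) = 5500 − 4275 = 1225.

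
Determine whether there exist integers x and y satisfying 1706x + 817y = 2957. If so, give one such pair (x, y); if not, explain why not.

x = 529, y = -1101

Since gcd(1706, 817) = 1, every integer is an integer combination of 1706 and 817.
Euclidean algorithm: 1706 = 2·817 + 72, 817 = 11·72 + 25, 72 = 2·25 + 22, 25 = 1·22 + 3, 22 = 7·3 + 1, 3 = 3·1 + 0.
Back-substituting, 1 = 22 − 7·3 = 22 − 7·(25 − 1·22) = −7·25 + 8·22 = −7·25 + 8·(72 − 2·25) = 8·72 − 23·25 = 8·72 − 23·(817 − 11·72) = −23·817 + 261·72 = −23·817 + 261·(1706 − 2·817) = 261·1706 − 545·817; that is, 1706·261 + 817·(-545) = 1.
Multiplying through by 2957: x = 261·2957 = 771777, y = (-545)·2957 = -1611565 is a solution.
Subtracting 944·817 from x and adding 944·1706 to y gives the tidier solution (529, -1101).
Indeed 1706·529 + 817·(-1101) = 902474 − 899517 = 2957.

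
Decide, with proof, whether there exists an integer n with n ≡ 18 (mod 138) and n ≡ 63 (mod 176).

gcd(138, 176) = 2. If n ≡ 18 (mod 138) and n ≡ 63 (mod 176), then n ≡ 18 (mod 2) and n ≡ 63 (mod 2).
But 18 mod 2 = 0 while 63 mod 2 = 1, a contradiction.
Therefore no such n exists.

No, no such integer exists.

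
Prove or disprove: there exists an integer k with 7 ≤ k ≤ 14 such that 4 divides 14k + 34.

k = 7

k = 7 works, since 14·7 + 34 = 132 = 33·4.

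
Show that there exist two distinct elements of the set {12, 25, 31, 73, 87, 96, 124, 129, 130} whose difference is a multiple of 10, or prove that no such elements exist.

There is no such pair.

Reduce each element modulo 10: 12↦2, 25↦5, 31↦1, 73↦3, 87↦7, 96↦6, 124↦4, 129↦9, 130↦0.
These 9 residues are pairwise different, hence no difference of two elements is divisible by 10.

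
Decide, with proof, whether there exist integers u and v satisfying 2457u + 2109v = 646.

gcd(2457, 2109) = 3, so every integer of the form 2457u + 2109v is a multiple of 3.
But 646 is not a multiple of 3 (it leaves remainder 1).
Hence no integers u, v satisfy the equation.

No such integers exist.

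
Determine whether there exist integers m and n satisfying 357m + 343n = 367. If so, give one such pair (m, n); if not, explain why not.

There are no such integers.

Any value of 357m + 343n is a multiple of gcd(357, 343) = 7.
However 367 leaves remainder 3 on division by 7.
Therefore 357m + 343n = 367 has no solution in integers.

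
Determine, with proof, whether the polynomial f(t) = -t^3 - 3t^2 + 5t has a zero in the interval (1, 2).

Such a root exists.

f(1) = 1 and f(2) = -10, which have opposite signs.
f is continuous everywhere (it is a polynomial), in particular on [1, 2].
By the Intermediate Value Theorem, f takes the value 0 somewhere in the open interval.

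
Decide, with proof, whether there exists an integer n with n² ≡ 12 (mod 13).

n = 8 works: 8² = 64, and 64 − 12 = 52 = 4·13.

n = 8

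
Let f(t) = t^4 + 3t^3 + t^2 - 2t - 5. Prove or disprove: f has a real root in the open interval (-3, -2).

f(-3) = 10 and f(-2) = -5, which have opposite signs.
Since f is a polynomial it is continuous on [-3, -2].
By the Intermediate Value Theorem f must vanish at some point of (-3, -2).

Such a root exists.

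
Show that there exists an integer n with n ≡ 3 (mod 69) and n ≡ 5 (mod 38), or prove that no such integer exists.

n = 1107

Since 69 and 38 share no common factor, CRT says the pair of congruences has a solution (unique mod 2622).
Write n = 3 + 69t and require 3 + 69t ≡ 5 (mod 38), i.e. 69t ≡ 2 (mod 38).
69 ≡ 31 (mod 38), so this reads 31t ≡ 2 (mod 38). Since 31·27 = 837 = 22·38 + 1, the inverse of 31 mod 38 is 27.
Therefore t ≡ 27·2 = 54 ≡ 16 (mod 38).
With t = 16: n = 3 + 69·16 = 1107.
Indeed 1107 ≡ 3 (mod 69) and 1107 ≡ 5 (mod 38).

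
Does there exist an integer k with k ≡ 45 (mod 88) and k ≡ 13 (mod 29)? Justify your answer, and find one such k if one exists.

gcd(88, 29) = 1, so the Chinese Remainder Theorem guarantees exactly one residue class mod 2552 satisfying both.
Write k = 45 + 88t and require 45 + 88t ≡ 13 (mod 29), i.e. 88t ≡ 26 (mod 29).
88 ≡ 1 (mod 29), so this reads 1t ≡ 26 (mod 29). So t ≡ 26 (mod 29).
With t = 26: k = 45 + 88·26 = 2333.
Indeed 2333 ≡ 45 (mod 88) and 2333 ≡ 13 (mod 29).

k = 2333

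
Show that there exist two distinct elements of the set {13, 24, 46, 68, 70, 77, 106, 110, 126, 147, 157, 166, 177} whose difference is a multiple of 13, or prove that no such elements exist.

No, no such pair exists.

Two integers differ by a multiple of 13 exactly when they have the same residue mod 13. The residues are 13↦0, 24↦11, 46↦7, 68↦3, 70↦5, 77↦12, 106↦2, 110↦6, 126↦9, 147↦4, 157↦1, 166↦10, 177↦8.
No residue repeats among the 13 elements, so no pair has difference ≡ 0 (mod 13).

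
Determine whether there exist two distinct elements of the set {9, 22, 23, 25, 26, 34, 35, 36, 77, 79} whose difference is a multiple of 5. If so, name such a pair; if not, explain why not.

9 and 34 are such a pair.

9 mod 5 = 4 and 34 mod 5 = 4, so 34 − 9 = 25 = 5·5.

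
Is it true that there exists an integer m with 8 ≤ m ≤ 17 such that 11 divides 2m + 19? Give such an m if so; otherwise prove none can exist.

No, no such integer m in that range exists.

For m = 8, 9, …, 17 the values of 2m + 19 modulo 11 are 2, 4, 6, 8, 10, 1, 3, 5, 7, 9 respectively.
Since 0 is absent from this list, 11 ∤ 2m + 19 for every m with 8 ≤ m ≤ 17.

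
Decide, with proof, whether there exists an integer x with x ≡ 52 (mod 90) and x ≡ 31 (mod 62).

Both moduli are multiples of 2 = gcd(90, 62), so any solution would satisfy x ≡ 52 and x ≡ 31 modulo 2 simultaneously.
But 52 mod 2 = 0 while 31 mod 2 = 1, a contradiction.
So no integer satisfies both congruences.

There is no such integer.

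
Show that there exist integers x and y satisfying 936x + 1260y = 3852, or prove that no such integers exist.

gcd(936, 1260) = 36, and 36 divides 3852, so integer solutions exist.
Dividing through by 36 reduces the equation to 26x + 35y = 107.
Run the Euclidean algorithm on 35 and 26: 35 = 1·26 + 9, 26 = 2·9 + 8, 9 = 1·8 + 1, 8 = 8·1 + 0.
Back-substituting, 1 = 9 − 1·8 = 9 − (26 − 2·9) = −26 + 3·9 = −26 + 3·(35 − 1·26) = 3·35 − 4·26; that is, 26·(-4) + 35·3 = 1.
Multiplying through by 107: x = (-4)·107 = -428, y = 3·107 = 321 is a solution.
Adding 13·35 to x and subtracting 13·26 from y gives the tidier solution (27, -17).
Indeed 936·27 + 1260·(-17) = 25272 − 21420 = 3852.

x = 27, y = -17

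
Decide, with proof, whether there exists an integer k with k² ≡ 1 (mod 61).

k = 1

Take k = 1. Then 1² = 1, and since 0 ≤ 1 < 61 this is already reduced: 1² ≡ 1 (mod 61).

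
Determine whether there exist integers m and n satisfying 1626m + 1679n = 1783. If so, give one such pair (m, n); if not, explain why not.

m = 1582, n = -1531

1626 and 1679 are coprime, so 1626m + 1679n ranges over all of ℤ.
Dividing repeatedly: 1679 = 1·1626 + 53, 1626 = 30·53 + 36, 53 = 1·36 + 17, 36 = 2·17 + 2, 17 = 8·2 + 1, 2 = 2·1 + 0.
Back-substituting, 1 = 17 − 8·2 = 17 − 8·(36 − 2·17) = −8·36 + 17·17 = −8·36 + 17·(53 − 1·36) = 17·53 − 25·36 = 17·53 − 25·(1626 − 30·53) = −25·1626 + 767·53 = −25·1626 + 767·(1679 − 1·1626) = 767·1679 − 792·1626; that is, 1626·(-792) + 1679·767 = 1.
Scaling by 1783 gives the particular solution (m, n) = (-1412136, 1367561).
Shifting by a multiple of (1679, −1626) keeps it a solution: m = -1412136 + 842·1679 = 1582, n = 1367561 − 842·1626 = -1531.
Indeed 1626·1582 + 1679·(-1531) = 2572332 − 2570549 = 1783.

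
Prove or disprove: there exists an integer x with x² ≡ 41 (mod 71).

No such integer exists.

71 is prime, so by Euler's criterion 41 is a square mod 71 iff 41^((71−1)/2) = 41^35 ≡ 1 (mod 71).
Repeated squaring mod 71: 41^2 = 1681 ≡ 48; 41^4 ≡ 48² = 2304 ≡ 32; 41^8 ≡ 32² = 1024 ≡ 30; 41^16 ≡ 30² = 900 ≡ 48; 41^32 ≡ 48² = 2304 ≡ 32.
Since 35 = 32 + 2 + 1, 41^35 ≡ 32 · 48 · 41; multiplying out mod 71: 32·48 = 1536 ≡ 45, then 45·41 = 1845 ≡ 70. Thus 41^35 ≡ 70 ≡ −1 (mod 71).
By Euler's criterion 41 is a quadratic non-residue mod 71: no x satisfies x² ≡ 41 (mod 71).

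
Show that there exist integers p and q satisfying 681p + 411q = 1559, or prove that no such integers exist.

There are no such integers.

gcd(681, 411) = 3, so every integer of the form 681p + 411q is a multiple of 3.
But 1559 = 3·519 + 2, so 3 ∤ 1559.
So the equation is unsolvable over ℤ.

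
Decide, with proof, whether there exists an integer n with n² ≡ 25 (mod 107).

n = 102

Take n = 102. Then 102² = 10404 = 97·107 + 25, so 102² ≡ 25 (mod 107).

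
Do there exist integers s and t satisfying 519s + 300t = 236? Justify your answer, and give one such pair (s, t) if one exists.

gcd(519, 300) = 3, so every integer of the form 519s + 300t is a multiple of 3.
But 236 = 3·78 + 2, so 3 ∤ 236.
So the equation is unsolvable over ℤ.

There are no such integers.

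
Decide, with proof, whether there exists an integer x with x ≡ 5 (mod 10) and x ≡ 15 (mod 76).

The moduli are not coprime: gcd(10, 76) = 2. Compatibility requires 2 ∣ (15 − 5) = 10, which holds, so solutions exist.
Step through x = 5, 5 + 10, 5 + 2·10, …: the values 5, 15 reduce mod 76 to 5, 15. The value 15 hits 15.
Verify: 15 = 1·10 + 5 and 15 = 0·76 + 15. ✓

x = 15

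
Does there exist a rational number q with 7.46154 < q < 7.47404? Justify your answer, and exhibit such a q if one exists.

Scale by 15: the interval becomes (111.92310, 112.11060), which contains the integer 112.
So q = 112/15 works: it is a ratio of integers, and dividing 15·7.46154 < 112 < 15·7.47404 through by 15 gives 7.46154 < 112/15 < 7.47404.

q = 112/15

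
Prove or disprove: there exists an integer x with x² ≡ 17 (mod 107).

No such integer exists.

107 is prime, so by Euler's criterion 17 is a square mod 107 iff 17^((107−1)/2) = 17^53 ≡ 1 (mod 107).
Squaring successively (mod 107): 17^2 = 289 ≡ 75; 17^4 ≡ 75² = 5625 ≡ 61; 17^8 ≡ 61² = 3721 ≡ 83; 17^16 ≡ 83² = 6889 ≡ 41; 17^32 ≡ 41² = 1681 ≡ 76.
Since 53 = 32 + 16 + 4 + 1, 17^53 ≡ 76 · 41 · 61 · 17; multiplying out mod 107: 76·41 = 3116 ≡ 13, then 13·61 = 793 ≡ 44, then 44·17 = 748 ≡ 106. Thus 17^53 ≡ 106 ≡ −1 (mod 107).
The value −1 means 17 is a non-residue modulo 107, so x² ≡ 17 (mod 107) is impossible.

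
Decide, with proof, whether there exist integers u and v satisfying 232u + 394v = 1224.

u = 80, v = -44

Since gcd(232, 394) = 2 and 1224 = 2·612, Bézout's identity guarantees a solution.
Dividing through by 2 reduces the equation to 116u + 197v = 612.
Run the Euclidean algorithm on 197 and 116: 197 = 1·116 + 81, 116 = 1·81 + 35, 81 = 2·35 + 11, 35 = 3·11 + 2, 11 = 5·2 + 1, 2 = 2·1 + 0.
Back-substituting, 1 = 11 − 5·2 = 11 − 5·(35 − 3·11) = −5·35 + 16·11 = −5·35 + 16·(81 − 2·35) = 16·81 − 37·35 = 16·81 − 37·(116 − 1·81) = −37·116 + 53·81 = −37·116 + 53·(197 − 1·116) = 53·197 − 90·116; that is, 116·(-90) + 197·53 = 1.
Multiplying through by 612: u = (-90)·612 = -55080, v = 53·612 = 32436 is a solution.
Shifting by a multiple of (197, −116) keeps it a solution: u = -55080 + 280·197 = 80, v = 32436 − 280·116 = -44.
Indeed 232·80 + 394·(-44) = 18560 − 17336 = 1224.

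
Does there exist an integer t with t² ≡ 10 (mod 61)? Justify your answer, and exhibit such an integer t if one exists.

61 is prime, so by Euler's criterion 10 is a square mod 61 iff 10^((61−1)/2) = 10^30 ≡ 1 (mod 61).
Repeated squaring mod 61: 10^2 = 100 ≡ 39; 10^4 ≡ 39² = 1521 ≡ 57; 10^8 ≡ 57² = 3249 ≡ 16; 10^16 ≡ 16² = 256 ≡ 12.
Since 30 = 16 + 8 + 4 + 2, 10^30 ≡ 12 · 16 · 57 · 39; multiplying out mod 61: 12·16 = 192 ≡ 9, then 9·57 = 513 ≡ 25, then 25·39 = 975 ≡ 60. Thus 10^30 ≡ 60 ≡ −1 (mod 61).
The value −1 means 10 is a non-residue modulo 61, so t² ≡ 10 (mod 61) is impossible.

There is no such integer.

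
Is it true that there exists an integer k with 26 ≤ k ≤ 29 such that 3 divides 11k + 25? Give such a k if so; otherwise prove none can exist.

k = 28

Try k = 28: 11·28 + 25 = 333 = 111·3, which is divisible by 3.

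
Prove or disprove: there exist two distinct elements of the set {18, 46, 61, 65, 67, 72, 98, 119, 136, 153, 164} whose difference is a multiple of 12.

There is no such pair.

Reduce each element modulo 12: 18↦6, 46↦10, 61↦1, 65↦5, 67↦7, 72↦0, 98↦2, 119↦11, 136↦4, 153↦9, 164↦8.
These 11 residues are pairwise different, hence no difference of two elements is divisible by 12.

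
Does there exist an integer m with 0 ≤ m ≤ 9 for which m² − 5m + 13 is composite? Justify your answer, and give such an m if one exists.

At m = 1: 1² − 5·1 + 13 = 9 = 3·3, which is composite.

m = 1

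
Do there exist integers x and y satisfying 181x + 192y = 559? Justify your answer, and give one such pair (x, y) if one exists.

181 and 192 are coprime, so 181x + 192y ranges over all of ℤ.
Dividing repeatedly: 192 = 1·181 + 11, 181 = 16·11 + 5, 11 = 2·5 + 1, 5 = 5·1 + 0.
Unwinding: 1 = 11 − 2·5 = 11 − 2·(181 − 16·11) = −2·181 + 33·11 = −2·181 + 33·(192 − 1·181) = 33·192 − 35·181, i.e. 181·(-35) + 192·33 = 1.
Scaling by 559 gives the particular solution (x, y) = (-19565, 18447).
Adding 102·192 to x and subtracting 102·181 from y gives the tidier solution (19, -15).
Indeed 181·19 + 192·(-15) = 3439 − 2880 = 559.

x = 19, y = -15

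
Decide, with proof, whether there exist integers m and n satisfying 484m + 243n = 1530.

484 and 243 are coprime, so 484m + 243n ranges over all of ℤ.
Dividing repeatedly: 484 = 1·243 + 241, 243 = 1·241 + 2, 241 = 120·2 + 1, 2 = 2·1 + 0.
Unwinding: 1 = 241 − 120·2 = 241 − 120·(243 − 1·241) = −120·243 + 121·241 = −120·243 + 121·(484 − 1·243) = 121·484 − 241·243, i.e. 484·121 + 243·(-241) = 1.
Multiplying through by 1530: m = 121·1530 = 185130, n = (-241)·1530 = -368730 is a solution.
The general solution is m = 185130 + 243k, n = -368730 − 484k; taking k = -761 gives the smaller pair m = 207, n = -406.
Check: 484·207 + 243·(-406) = 100188 − 98658 = 1530. ✓

m = 207, n = -406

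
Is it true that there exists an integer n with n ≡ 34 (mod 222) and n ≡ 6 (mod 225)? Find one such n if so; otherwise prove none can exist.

There is no such integer.

Reduce both congruences modulo 3, which divides 222 and 225: they say n ≡ 34 (mod 3) and n ≡ 6 (mod 3).
However 34 ≡ 1 and 6 ≡ 0 (mod 3), and 1 ≠ 0.
So no integer satisfies both congruences.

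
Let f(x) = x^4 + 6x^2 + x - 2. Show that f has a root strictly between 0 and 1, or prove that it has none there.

f(0) = -2 and f(1) = 6, which have opposite signs.
As a polynomial, f is continuous on every closed interval.
By the Intermediate Value Theorem, f takes the value 0 somewhere in the open interval.

Such a root exists.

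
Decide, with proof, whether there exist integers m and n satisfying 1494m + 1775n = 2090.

m = 460, n = -386

1494 and 1775 are coprime, so 1494m + 1775n ranges over all of ℤ.
Dividing repeatedly: 1775 = 1·1494 + 281, 1494 = 5·281 + 89, 281 = 3·89 + 14, 89 = 6·14 + 5, 14 = 2·5 + 4, 5 = 1·4 + 1, 4 = 4·1 + 0.
Unwinding: 1 = 5 − 1·4 = 5 − (14 − 2·5) = −14 + 3·5 = −14 + 3·(89 − 6·14) = 3·89 − 19·14 = 3·89 − 19·(281 − 3·89) = −19·281 + 60·89 = −19·281 + 60·(1494 − 5·281) = 60·1494 − 319·281 = 60·1494 − 319·(1775 − 1·1494) = −319·1775 + 379·1494, i.e. 1494·379 + 1775·(-319) = 1.
Scaling by 2090 gives the particular solution (m, n) = (792110, -666710).
Subtracting 446·1775 from m and adding 446·1494 to n gives the tidier solution (460, -386).
Indeed 1494·460 + 1775·(-386) = 687240 − 685150 = 2090.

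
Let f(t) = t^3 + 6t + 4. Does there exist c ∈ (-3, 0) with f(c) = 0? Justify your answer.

Yes, f has a root in the interval.

f(-3) = -41 and f(0) = 4, which have opposite signs.
As a polynomial, f is continuous on every closed interval.
By the Intermediate Value Theorem f must vanish at some point of (-3, 0).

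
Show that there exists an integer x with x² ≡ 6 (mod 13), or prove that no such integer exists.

Squares mod 13 repeat after x = 6 (as (−x)² = x²); for x = 0..6 they are 0, 1, 4, 9, 3, 12, 10.
So the quadratic residues mod 13 are {0, 1, 3, 4, 9, 10, 12}, and 6 is not among them.
Hence no integer x has x² ≡ 6 (mod 13).

There is no such integer.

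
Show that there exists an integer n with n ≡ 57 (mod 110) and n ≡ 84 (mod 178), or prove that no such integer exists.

gcd(110, 178) = 2. If n ≡ 57 (mod 110) and n ≡ 84 (mod 178), then n ≡ 57 (mod 2) and n ≡ 84 (mod 2).
These are incompatible: 57 − 84 = -27 is not divisible by 2.
So no integer satisfies both congruences.

No, no such integer exists.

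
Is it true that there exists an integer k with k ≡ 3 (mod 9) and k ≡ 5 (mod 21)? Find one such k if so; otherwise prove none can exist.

gcd(9, 21) = 3. If k ≡ 3 (mod 9) and k ≡ 5 (mod 21), then k ≡ 3 (mod 3) and k ≡ 5 (mod 3).
These are incompatible: 3 − 5 = -2 is not divisible by 3.
So no integer satisfies both congruences.

No, no such integer exists.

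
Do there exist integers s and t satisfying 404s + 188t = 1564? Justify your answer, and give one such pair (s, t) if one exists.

s = 29, t = -54

Every value of 404s + 188t is a multiple of gcd(404, 188) = 4; since 4 ∣ 1564, solutions exist.
Dividing through by 4 reduces the equation to 101s + 47t = 391.
Run the Euclidean algorithm on 101 and 47: 101 = 2·47 + 7, 47 = 6·7 + 5, 7 = 1·5 + 2, 5 = 2·2 + 1, 2 = 2·1 + 0.
Unwinding: 1 = 5 − 2·2 = 5 − 2·(7 − 1·5) = −2·7 + 3·5 = −2·7 + 3·(47 − 6·7) = 3·47 − 20·7 = 3·47 − 20·(101 − 2·47) = −20·101 + 43·47, i.e. 101·(-20) + 47·43 = 1.
Scaling by 391 gives the particular solution (s, t) = (-7820, 16813).
The general solution is s = -7820 + 47k, t = 16813 − 101k; taking k = 167 gives the smaller pair s = 29, t = -54.
Indeed 404·29 + 188·(-54) = 11716 − 10152 = 1564.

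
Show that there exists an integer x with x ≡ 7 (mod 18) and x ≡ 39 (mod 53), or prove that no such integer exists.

x = 781

gcd(18, 53) = 1, so the Chinese Remainder Theorem guarantees exactly one residue class mod 954 satisfying both.
Any solution of the first congruence is x = 7 + 18t; substituting into the second, 18t ≡ 39 − 7 ≡ 32 (mod 53).
To invert 18 modulo 53: 53 = 2·18 + 17, 18 = 1·17 + 1, 17 = 17·1 + 0, and unwinding, 1 = 18 − 1·17 = 18 − (53 − 2·18) = −53 + 3·18. Thus 18⁻¹ ≡ 3 (mod 53).
Multiplying by 3: t ≡ 3·32 = 96 ≡ 43 (mod 53).
Taking t = 43 gives x = 7 + 18·43 = 781.
Verify: 781 = 43·18 + 7 and 781 = 14·53 + 39. ✓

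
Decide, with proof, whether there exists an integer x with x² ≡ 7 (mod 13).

There is no such integer.

Computing x² mod 13 for x = 0, 1, …, 6 (enough, by the symmetry x ↦ 13 − x) gives 0, 1, 4, 9, 3, 12, 10.
The set of squares mod 13 is therefore {0, 1, 3, 4, 9, 10, 12}, which does not contain 7.
Therefore x² ≡ 7 (mod 13) has no solution.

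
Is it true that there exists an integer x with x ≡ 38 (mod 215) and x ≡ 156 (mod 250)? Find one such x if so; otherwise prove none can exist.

No such integer exists.

Reduce both congruences modulo 5, which divides 215 and 250: they say x ≡ 38 (mod 5) and x ≡ 156 (mod 5).
However 38 ≡ 3 and 156 ≡ 1 (mod 5), and 3 ≠ 1.
So no integer satisfies both congruences.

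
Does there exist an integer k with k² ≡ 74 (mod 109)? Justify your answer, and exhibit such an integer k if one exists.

k = 69 works: 69² = 4761, and 4761 − 74 = 4687 = 43·109.

k = 69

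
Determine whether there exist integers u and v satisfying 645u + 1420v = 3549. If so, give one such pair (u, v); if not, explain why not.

No such integers exist.

gcd(645, 1420) = 5, so every integer of the form 645u + 1420v is a multiple of 5.
However 3549 leaves remainder 4 on division by 5.
Therefore 645u + 1420v = 3549 has no solution in integers.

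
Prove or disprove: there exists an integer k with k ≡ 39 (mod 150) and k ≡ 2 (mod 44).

Reduce both congruences modulo 2, which divides 150 and 44: they say k ≡ 39 (mod 2) and k ≡ 2 (mod 2).
These are incompatible: 39 − 2 = 37 is not divisible by 2.
So no integer satisfies both congruences.

There is no such integer.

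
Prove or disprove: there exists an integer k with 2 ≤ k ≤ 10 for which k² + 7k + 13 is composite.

k = 6

At k = 6: 6² + 7·6 + 13 = 91 = 7·13, which is composite.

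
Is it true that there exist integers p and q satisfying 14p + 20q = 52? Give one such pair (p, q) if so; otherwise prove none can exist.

Since gcd(14, 20) = 2 and 52 = 2·26, Bézout's identity guarantees a solution.
Dividing through by 2 reduces the equation to 7p + 10q = 26.
Euclidean algorithm: 10 = 1·7 + 3, 7 = 2·3 + 1, 3 = 3·1 + 0.
Working back up the chain: 1 = 7 − 2·3 = 7 − 2·(10 − 1·7) = −2·10 + 3·7. So 7·3 + 10·(-2) = 1.
Scaling by 26 gives the particular solution (p, q) = (78, -52).
Shifting by a multiple of (10, −7) keeps it a solution: p = 78 − 7·10 = 8, q = -52 + 7·7 = -3.
Indeed 14·8 + 20·(-3) = 112 − 60 = 52.

p = 8, q = -3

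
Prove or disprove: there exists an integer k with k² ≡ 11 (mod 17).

Squares mod 17 repeat after k = 8 (as (−k)² = k²); for k = 0..8 they are 0, 1, 4, 9, 16, 8, 2, 15, 13.
The set of squares mod 17 is therefore {0, 1, 2, 4, 8, 9, 13, 15, 16}, which does not contain 11.
Therefore k² ≡ 11 (mod 17) has no solution.

No such integer exists.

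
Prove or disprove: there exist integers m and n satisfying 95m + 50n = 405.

Since gcd(95, 50) = 5 and 405 = 5·81, Bézout's identity guarantees a solution.
Dividing through by 5 reduces the equation to 19m + 10n = 81.
Dividing repeatedly: 19 = 1·10 + 9, 10 = 1·9 + 1, 9 = 9·1 + 0.
Working back up the chain: 1 = 10 − 1·9 = 10 − (19 − 1·10) = −19 + 2·10. So 19·(-1) + 10·2 = 1.
Multiplying through by 81: m = (-1)·81 = -81, n = 2·81 = 162 is a solution.
Shifting by a multiple of (10, −19) keeps it a solution: m = -81 + 9·10 = 9, n = 162 − 9·19 = -9.
Indeed 95·9 + 50·(-9) = 855 − 450 = 405.

m = 9, n = -9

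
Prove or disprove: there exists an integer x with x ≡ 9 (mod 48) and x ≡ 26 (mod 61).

x = 2649

gcd(48, 61) = 1, so the Chinese Remainder Theorem guarantees exactly one residue class mod 2928 satisfying both.
Write x = 9 + 48t and require 9 + 48t ≡ 26 (mod 61), i.e. 48t ≡ 17 (mod 61).
Since 48·14 = 672 = 11·61 + 1, the inverse of 48 mod 61 is 14.
Multiplying by 14: t ≡ 14·17 = 238 ≡ 55 (mod 61).
Taking t = 55 gives x = 9 + 48·55 = 2649.
Indeed 2649 ≡ 9 (mod 48) and 2649 ≡ 26 (mod 61).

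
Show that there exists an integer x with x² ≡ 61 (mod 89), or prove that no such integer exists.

Apply Euler's criterion with the prime 89: 61 is a quadratic residue iff 61^44 ≡ 1 (mod 89), and a non-residue iff it is ≡ −1.
Repeated squaring mod 89: 61^2 = 3721 ≡ 72; 61^4 ≡ 72² = 5184 ≡ 22; 61^8 ≡ 22² = 484 ≡ 39; 61^16 ≡ 39² = 1521 ≡ 8; 61^32 ≡ 8² = 64 ≡ 64.
Since 44 = 32 + 8 + 4, 61^44 ≡ 64 · 39 · 22; multiplying out mod 89: 64·39 = 2496 ≡ 4, then 4·22 = 88 ≡ 88. Thus 61^44 ≡ 88 ≡ −1 (mod 89).
By Euler's criterion 61 is a quadratic non-residue mod 89: no x satisfies x² ≡ 61 (mod 89).

No such integer exists.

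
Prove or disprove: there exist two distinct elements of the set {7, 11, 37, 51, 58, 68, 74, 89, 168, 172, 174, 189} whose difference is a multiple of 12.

Residues mod 12: 7↦7, 11↦11, 37↦1, 51↦3, 58↦10, 68↦8, 74↦2, 89↦5, 168↦0, 172↦4, 174↦6, 189↦9.
No residue repeats among the 12 elements, so no pair has difference ≡ 0 (mod 12).

No, no such pair exists.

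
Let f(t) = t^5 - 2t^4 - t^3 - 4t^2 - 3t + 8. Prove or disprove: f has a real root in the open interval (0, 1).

f(0) = 8 and f(1) = -1, which have opposite signs.
f is continuous everywhere (it is a polynomial), in particular on [0, 1].
By the Intermediate Value Theorem, f takes the value 0 somewhere in the open interval.

Yes, f has a root in the interval.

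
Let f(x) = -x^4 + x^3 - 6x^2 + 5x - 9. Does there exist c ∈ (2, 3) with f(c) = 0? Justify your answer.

No.

The endpoint values f(2) = -31 and f(3) = -102 are both negative. Claim: f(x) < 0 for every x in (2, 3).
Substitute x = 2 + u, where 0 < u < 1 on the interval. Expanding, f(2 + u) = -u^4 - 7u^3 - 24u^2 - 39u - 31.
The nonzero coefficients here are all negative, so for u > 0 every term is negative (or zero), and the constant term -31 is strictly negative.
Therefore f(x) < 0 throughout (2, 3), and f has no zero there.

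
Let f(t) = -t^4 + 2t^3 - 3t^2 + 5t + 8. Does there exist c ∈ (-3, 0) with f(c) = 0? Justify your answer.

Yes, such a c exists.

f(-3) = -169 and f(0) = 8, which have opposite signs.
Since f is a polynomial it is continuous on [-3, 0].
By the Intermediate Value Theorem, f takes the value 0 somewhere in the open interval.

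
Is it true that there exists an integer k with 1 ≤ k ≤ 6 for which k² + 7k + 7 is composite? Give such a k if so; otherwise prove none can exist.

At k = 2: 2² + 7·2 + 7 = 25 = 5·5, which is composite.

k = 2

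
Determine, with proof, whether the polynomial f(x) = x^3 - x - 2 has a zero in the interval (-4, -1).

f(-4) = -62 and f(-1) = -2, both negative, so a sign-change argument is unavailable; we show f keeps this sign on the whole interval.
Shift to the endpoint -1: with x = -1 − u (0 < u < 3), one computes f(-1 − u) = -u^3 - 3u^2 - 2u - 2.
All 4 nonzero coefficients of this polynomial in u are negative; hence for u > 0 the value is a sum of negative terms (the constant -2 among them).
Therefore f(x) < 0 throughout (-4, -1), and f has no zero there.

No such root exists.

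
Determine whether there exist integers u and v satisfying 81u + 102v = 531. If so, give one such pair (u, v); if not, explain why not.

u = 33, v = -21

Since gcd(81, 102) = 3 and 531 = 3·177, Bézout's identity guarantees a solution.
Dividing through by 3 reduces the equation to 27u + 34v = 177.
Dividing repeatedly: 34 = 1·27 + 7, 27 = 3·7 + 6, 7 = 1·6 + 1, 6 = 6·1 + 0.
Unwinding: 1 = 7 − 1·6 = 7 − (27 − 3·7) = −27 + 4·7 = −27 + 4·(34 − 1·27) = 4·34 − 5·27, i.e. 27·(-5) + 34·4 = 1.
Multiplying through by 177: u = (-5)·177 = -885, v = 4·177 = 708 is a solution.
Shifting by a multiple of (34, −27) keeps it a solution: u = -885 + 27·34 = 33, v = 708 − 27·27 = -21.
Check: 81·33 + 102·(-21) = 2673 − 2142 = 531. ✓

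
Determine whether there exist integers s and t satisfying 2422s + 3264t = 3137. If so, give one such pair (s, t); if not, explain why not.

No, no such integers exist.

Both 2422 and 3264 are divisible by gcd(2422, 3264) = 2, hence so is any combination 2422s + 3264t.
But 3137 is not a multiple of 2 (it leaves remainder 1).
Hence no integers s, t satisfy the equation.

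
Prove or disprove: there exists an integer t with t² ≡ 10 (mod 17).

There is no such integer.

Squares mod 17 repeat after t = 8 (as (−t)² = t²); for t = 0..8 they are 0, 1, 4, 9, 16, 8, 2, 15, 13.
The set of squares mod 17 is therefore {0, 1, 2, 4, 8, 9, 13, 15, 16}, which does not contain 10.
Hence no integer t has t² ≡ 10 (mod 17).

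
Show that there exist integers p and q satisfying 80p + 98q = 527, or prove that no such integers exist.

There are no such integers.

gcd(80, 98) = 2, so every integer of the form 80p + 98q is a multiple of 2.
However 527 leaves remainder 1 on division by 2.
Therefore 80p + 98q = 527 has no solution in integers.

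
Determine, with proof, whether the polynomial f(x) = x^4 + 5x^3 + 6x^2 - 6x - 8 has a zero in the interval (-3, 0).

Yes, f has a root in the interval.

f(-3) = 10 and f(0) = -8, which have opposite signs.
Since f is a polynomial it is continuous on [-3, 0].
By the Intermediate Value Theorem f must vanish at some point of (-3, 0).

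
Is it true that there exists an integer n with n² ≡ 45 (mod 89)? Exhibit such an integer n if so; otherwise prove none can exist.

n = 32

n = 32 works: 32² = 1024, and 1024 − 45 = 979 = 11·89.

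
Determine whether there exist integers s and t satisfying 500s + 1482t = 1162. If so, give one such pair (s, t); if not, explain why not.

Since gcd(500, 1482) = 2 and 1162 = 2·581, Bézout's identity guarantees a solution.
Dividing through by 2 reduces the equation to 250s + 741t = 581.
Dividing repeatedly: 741 = 2·250 + 241, 250 = 1·241 + 9, 241 = 26·9 + 7, 9 = 1·7 + 2, 7 = 3·2 + 1, 2 = 2·1 + 0.
Unwinding: 1 = 7 − 3·2 = 7 − 3·(9 − 1·7) = −3·9 + 4·7 = −3·9 + 4·(241 − 26·9) = 4·241 − 107·9 = 4·241 − 107·(250 − 1·241) = −107·250 + 111·241 = −107·250 + 111·(741 − 2·250) = 111·741 − 329·250, i.e. 250·(-329) + 741·111 = 1.
Scaling by 581 gives the particular solution (s, t) = (-191149, 64491).
Adding 258·741 to s and subtracting 258·250 from t gives the tidier solution (29, -9).
Check: 500·29 + 1482·(-9) = 14500 − 13338 = 1162. ✓

s = 29, t = -9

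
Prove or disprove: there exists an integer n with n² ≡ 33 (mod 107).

n = 51

Take n = 51. Then 51² = 2601 = 24·107 + 33, so 51² ≡ 33 (mod 107).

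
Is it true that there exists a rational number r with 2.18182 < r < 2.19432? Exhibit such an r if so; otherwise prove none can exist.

Look for a denominator N such that an integer falls strictly between N·2.18182 and N·2.19432. N = 16 works: 16·2.18182 = 34.90912 < 35 < 35.10912 = 16·2.19432.
Hence 35/16 is a rational number with 2.18182 < 35/16 < 2.19432.

r = 35/16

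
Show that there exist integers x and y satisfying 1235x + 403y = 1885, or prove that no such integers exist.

Since gcd(1235, 403) = 13 and 1885 = 13·145, Bézout's identity guarantees a solution.
Dividing through by 13 reduces the equation to 95x + 31y = 145.
Euclidean algorithm: 95 = 3·31 + 2, 31 = 15·2 + 1, 2 = 2·1 + 0.
Back-substituting, 1 = 31 − 15·2 = 31 − 15·(95 − 3·31) = −15·95 + 46·31; that is, 95·(-15) + 31·46 = 1.
Scaling by 145 gives the particular solution (x, y) = (-2175, 6670).
Adding 71·31 to x and subtracting 71·95 from y gives the tidier solution (26, -75).
Check: 1235·26 + 403·(-75) = 32110 − 30225 = 1885. ✓

x = 26, y = -75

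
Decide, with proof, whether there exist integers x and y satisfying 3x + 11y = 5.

x = 9, y = -2

Since gcd(3, 11) = 1, every integer is an integer combination of 3 and 11.
Euclidean algorithm: 11 = 3·3 + 2, 3 = 1·2 + 1, 2 = 2·1 + 0.
Working back up the chain: 1 = 3 − 1·2 = 3 − (11 − 3·3) = −11 + 4·3. So 3·4 + 11·(-1) = 1.
Multiplying through by 5: x = 4·5 = 20, y = (-1)·5 = -5 is a solution.
Subtracting 1·11 from x and adding 1·3 to y gives the tidier solution (9, -2).
Indeed 3·9 + 11·(-2) = 27 − 22 = 5.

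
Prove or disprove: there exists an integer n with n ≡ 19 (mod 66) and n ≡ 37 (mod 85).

gcd(66, 85) = 1, so the Chinese Remainder Theorem guarantees exactly one residue class mod 5610 satisfying both.
Any solution of the first congruence is n = 19 + 66t; substituting into the second, 66t ≡ 37 − 19 ≡ 18 (mod 85).
Invert 66 mod 85 by the Euclidean algorithm: 85 = 1·66 + 19, 66 = 3·19 + 9, 19 = 2·9 + 1, 9 = 9·1 + 0; back-substituting, 1 = 19 − 2·9 = 19 − 2·(66 − 3·19) = −2·66 + 7·19 = −2·66 + 7·(85 − 1·66) = 7·85 − 9·66. Hence 66·(-9) ≡ 1, so 66⁻¹ ≡ -9 ≡ 76 (mod 85).
Therefore t ≡ 76·18 = 1368 ≡ 8 (mod 85).
With t = 8: n = 19 + 66·8 = 547.
Check: 547 mod 66 = 19, 547 mod 85 = 37. ✓

n = 547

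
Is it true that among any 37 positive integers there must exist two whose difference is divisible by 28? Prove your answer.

Yes, this is always true.

Partition the integers by their residue mod 28; there are 28 classes.
With 37 integers and only 28 classes, the pigeonhole principle forces two of them, say a and b, into the same class.
Equal remainders mean a − b ≡ 0 (mod 28), so 28 divides their difference.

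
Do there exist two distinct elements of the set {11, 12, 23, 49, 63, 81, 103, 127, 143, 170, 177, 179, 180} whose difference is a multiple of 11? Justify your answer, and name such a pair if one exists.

Both 11 and 143 leave remainder 0 on division by 11; their difference 132 = 12·11 is a multiple of 11.

11 and 143 are such a pair.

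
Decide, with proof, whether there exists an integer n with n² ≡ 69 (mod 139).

n = 25

Take n = 25. Then 25² = 625 = 4·139 + 69, so 25² ≡ 69 (mod 139).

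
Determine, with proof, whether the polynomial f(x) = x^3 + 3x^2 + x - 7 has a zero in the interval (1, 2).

Such a root exists.

f(1) = -2 and f(2) = 15, which have opposite signs.
As a polynomial, f is continuous on every closed interval.
By the Intermediate Value Theorem f must vanish at some point of (1, 2).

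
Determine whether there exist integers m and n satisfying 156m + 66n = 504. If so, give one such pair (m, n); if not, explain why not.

m = 10, n = -16

Since gcd(156, 66) = 6 and 504 = 6·84, Bézout's identity guarantees a solution.
Dividing through by 6 reduces the equation to 26m + 11n = 84.
Dividing repeatedly: 26 = 2·11 + 4, 11 = 2·4 + 3, 4 = 1·3 + 1, 3 = 3·1 + 0.
Working back up the chain: 1 = 4 − 1·3 = 4 − (11 − 2·4) = −11 + 3·4 = −11 + 3·(26 − 2·11) = 3·26 − 7·11. So 26·3 + 11·(-7) = 1.
Times 84: 26·252 + 11·(-588) = 84, so (252, -588) solves it.
Subtracting 22·11 from m and adding 22·26 to n gives the tidier solution (10, -16).
Indeed 156·10 + 66·(-16) = 1560 − 1056 = 504.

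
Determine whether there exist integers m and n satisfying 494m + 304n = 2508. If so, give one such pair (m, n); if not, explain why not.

m = 2, n = 5

Every value of 494m + 304n is a multiple of gcd(494, 304) = 38; since 38 ∣ 2508, solutions exist.
Dividing through by 38 reduces the equation to 13m + 8n = 66.
Dividing repeatedly: 13 = 1·8 + 5, 8 = 1·5 + 3, 5 = 1·3 + 2, 3 = 1·2 + 1, 2 = 2·1 + 0.
Working back up the chain: 1 = 3 − 1·2 = 3 − (5 − 1·3) = −5 + 2·3 = −5 + 2·(8 − 1·5) = 2·8 − 3·5 = 2·8 − 3·(13 − 1·8) = −3·13 + 5·8. So 13·(-3) + 8·5 = 1.
Times 66: 13·(-198) + 8·330 = 66, so (-198, 330) solves it.
Adding 25·8 to m and subtracting 25·13 from n gives the tidier solution (2, 5).
Check: 494·2 + 304·5 = 988 + 1520 = 2508. ✓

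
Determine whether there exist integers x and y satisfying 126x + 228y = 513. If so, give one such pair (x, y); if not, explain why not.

There are no such integers.

Any value of 126x + 228y is a multiple of gcd(126, 228) = 6.
But 513 is not a multiple of 6 (it leaves remainder 3).
Hence no integers x, y satisfy the equation.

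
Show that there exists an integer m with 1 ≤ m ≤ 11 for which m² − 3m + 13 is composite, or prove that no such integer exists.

No such integer m in that range exists.

The values for m = 1, 2, …, 11 are 11, 11, 13, 17, 23, 31, 41, 53, 67, 83, 101, and each of these is prime.
So no value in the range makes the expression composite.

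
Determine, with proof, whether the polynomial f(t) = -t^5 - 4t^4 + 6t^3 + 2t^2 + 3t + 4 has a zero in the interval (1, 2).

Such a root exists.

f(1) = 10 and f(2) = -30, which have opposite signs.
f is continuous everywhere (it is a polynomial), in particular on [1, 2].
By the Intermediate Value Theorem f must vanish at some point of (1, 2).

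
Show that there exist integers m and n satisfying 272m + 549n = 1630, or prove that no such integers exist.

m = 446, n = -218

272 and 549 are coprime, so 272m + 549n ranges over all of ℤ.
Euclidean algorithm: 549 = 2·272 + 5, 272 = 54·5 + 2, 5 = 2·2 + 1, 2 = 2·1 + 0.
Working back up the chain: 1 = 5 − 2·2 = 5 − 2·(272 − 54·5) = −2·272 + 109·5 = −2·272 + 109·(549 − 2·272) = 109·549 − 220·272. So 272·(-220) + 549·109 = 1.
Scaling by 1630 gives the particular solution (m, n) = (-358600, 177670).
The general solution is m = -358600 + 549k, n = 177670 − 272k; taking k = 654 gives the smaller pair m = 446, n = -218.
Check: 272·446 + 549·(-218) = 121312 − 119682 = 1630. ✓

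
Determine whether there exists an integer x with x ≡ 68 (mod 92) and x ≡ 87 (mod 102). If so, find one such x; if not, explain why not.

No, no such integer exists.

Both moduli are multiples of 2 = gcd(92, 102), so any solution would satisfy x ≡ 68 and x ≡ 87 modulo 2 simultaneously.
But 68 mod 2 = 0 while 87 mod 2 = 1, a contradiction.
Hence the system has no solution.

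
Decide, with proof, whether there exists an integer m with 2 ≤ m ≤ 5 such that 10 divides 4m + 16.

The values of 4m + 16 for m = 2, 3, 4, 5 are 24, 28, 32, 36; reduced mod 10 these are 4, 8, 2, 6.
None is 0, so 10 never divides 4m + 16 on this range.

No such integer m in that range exists.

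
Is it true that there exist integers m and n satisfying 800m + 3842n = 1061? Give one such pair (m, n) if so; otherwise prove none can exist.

Both 800 and 3842 are divisible by gcd(800, 3842) = 2, hence so is any combination 800m + 3842n.
However 1061 leaves remainder 1 on division by 2.
Hence no integers m, n satisfy the equation.

No, no such integers exist.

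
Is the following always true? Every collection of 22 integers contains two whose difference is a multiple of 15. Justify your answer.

Yes.

Each integer lies in one of the 15 residue classes modulo 15.
Since 22 > 15, two of the 22 integers must share a residue class by the pigeonhole principle; call them a and b.
Equal remainders mean a − b ≡ 0 (mod 15), so 15 divides their difference.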